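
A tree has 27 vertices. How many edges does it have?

A tree on n vertices always has exactly n - 1 edges.
For n = 27: edges = 27 - 1 = 26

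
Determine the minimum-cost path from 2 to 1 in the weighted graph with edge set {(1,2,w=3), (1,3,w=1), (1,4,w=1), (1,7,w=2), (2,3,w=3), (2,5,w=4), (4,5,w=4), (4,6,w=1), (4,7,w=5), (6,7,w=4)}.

Step 1: Build adjacency list with weights:
  1: 2(w=3), 3(w=1), 4(w=1), 7(w=2)
  2: 1(w=3), 3(w=3), 5(w=4)
  3: 1(w=1), 2(w=3)
  4: 1(w=1), 5(w=4), 6(w=1), 7(w=5)
  5: 2(w=4), 4(w=4)
  6: 4(w=1), 7(w=4)
  7: 1(w=2), 4(w=5), 6(w=4)

Step 2: Apply Dijkstra's algorithm from vertex 2:
  Visit vertex 2 (distance=0)
    Update dist[1] = 3
    Update dist[3] = 3
    Update dist[5] = 4
  Visit vertex 1 (distance=3)
    Update dist[4] = 4
    Update dist[7] = 5

Step 3: Shortest path: 2 -> 1
Total weight: 3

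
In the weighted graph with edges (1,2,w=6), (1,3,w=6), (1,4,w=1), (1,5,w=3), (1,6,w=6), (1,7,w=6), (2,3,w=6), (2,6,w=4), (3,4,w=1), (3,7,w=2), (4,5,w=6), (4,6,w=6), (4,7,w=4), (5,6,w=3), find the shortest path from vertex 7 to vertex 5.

Step 1: Build adjacency list with weights:
  1: 2(w=6), 3(w=6), 4(w=1), 5(w=3), 6(w=6), 7(w=6)
  2: 1(w=6), 3(w=6), 6(w=4)
  3: 1(w=6), 2(w=6), 4(w=1), 7(w=2)
  4: 1(w=1), 3(w=1), 5(w=6), 6(w=6), 7(w=4)
  5: 1(w=3), 4(w=6), 6(w=3)
  6: 1(w=6), 2(w=4), 4(w=6), 5(w=3)
  7: 1(w=6), 3(w=2), 4(w=4)

Step 2: Apply Dijkstra's algorithm from vertex 7:
  Visit vertex 7 (distance=0)
    Update dist[1] = 6
    Update dist[3] = 2
    Update dist[4] = 4
  Visit vertex 3 (distance=2)
    Update dist[2] = 8
    Update dist[4] = 3
  Visit vertex 4 (distance=3)
    Update dist[1] = 4
    Update dist[5] = 9
    Update dist[6] = 9
  Visit vertex 1 (distance=4)
    Update dist[5] = 7
  Visit vertex 5 (distance=7)

Step 3: Shortest path: 7 -> 3 -> 4 -> 1 -> 5
Total weight: 2 + 1 + 1 + 3 = 7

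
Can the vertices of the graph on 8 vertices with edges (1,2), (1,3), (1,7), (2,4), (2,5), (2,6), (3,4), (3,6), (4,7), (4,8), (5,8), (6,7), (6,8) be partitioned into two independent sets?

Step 1: Attempt 2-coloring using BFS:
  Start at vertex 1, assign color 0
  Color vertex 2 with color 1 (neighbor of 1)
  Color vertex 3 with color 1 (neighbor of 1)
  Color vertex 7 with color 1 (neighbor of 1)
  Color vertex 4 with color 0 (neighbor of 2)
  Color vertex 5 with color 0 (neighbor of 2)
  Color vertex 6 with color 0 (neighbor of 2)
  Color vertex 8 with color 1 (neighbor of 4)

Step 2: 2-coloring succeeded. No conflicts found.
  Set A (color 0): {1, 4, 5, 6}
  Set B (color 1): {2, 3, 7, 8}

The graph is bipartite with partition {1, 4, 5, 6}, {2, 3, 7, 8}.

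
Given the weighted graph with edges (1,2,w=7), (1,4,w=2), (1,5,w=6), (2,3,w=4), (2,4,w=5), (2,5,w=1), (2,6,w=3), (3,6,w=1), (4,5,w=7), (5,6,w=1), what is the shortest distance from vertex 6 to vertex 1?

Step 1: Build adjacency list with weights:
  1: 2(w=7), 4(w=2), 5(w=6)
  2: 1(w=7), 3(w=4), 4(w=5), 5(w=1), 6(w=3)
  3: 2(w=4), 6(w=1)
  4: 1(w=2), 2(w=5), 5(w=7)
  5: 1(w=6), 2(w=1), 4(w=7), 6(w=1)
  6: 2(w=3), 3(w=1), 5(w=1)

Step 2: Apply Dijkstra's algorithm from vertex 6:
  Visit vertex 6 (distance=0)
    Update dist[2] = 3
    Update dist[3] = 1
    Update dist[5] = 1
  Visit vertex 3 (distance=1)
  Visit vertex 5 (distance=1)
    Update dist[1] = 7
    Update dist[2] = 2
    Update dist[4] = 8
  Visit vertex 2 (distance=2)
    Update dist[4] = 7
  Visit vertex 1 (distance=7)

Step 3: Shortest path: 6 -> 5 -> 1
Total weight: 1 + 6 = 7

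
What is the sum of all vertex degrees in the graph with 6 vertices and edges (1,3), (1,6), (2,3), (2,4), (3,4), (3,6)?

Step 1: Count edges incident to each vertex:
  deg(1) = 2 (neighbors: 3, 6)
  deg(2) = 2 (neighbors: 3, 4)
  deg(3) = 4 (neighbors: 1, 2, 4, 6)
  deg(4) = 2 (neighbors: 2, 3)
  deg(5) = 0 (neighbors: none)
  deg(6) = 2 (neighbors: 1, 3)

Step 2: Sum all degrees:
  2 + 2 + 4 + 2 + 0 + 2 = 12

Verification: sum of degrees = 2 * |E| = 2 * 6 = 12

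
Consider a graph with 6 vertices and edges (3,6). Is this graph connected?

Step 1: Build adjacency list from edges:
  1: (none)
  2: (none)
  3: 6
  4: (none)
  5: (none)
  6: 3

Step 2: Run BFS/DFS from vertex 1:
  Visited: {1}
  Reached 1 of 6 vertices

Step 3: Only 1 of 6 vertices reached. Graph is disconnected.
Connected components: {1}, {2}, {3, 6}, {4}, {5}
Answer: No, the graph is not connected (5 components).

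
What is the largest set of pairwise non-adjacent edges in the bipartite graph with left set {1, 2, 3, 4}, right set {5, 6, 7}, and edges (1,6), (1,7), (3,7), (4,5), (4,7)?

Step 1: List the neighbors of each left vertex:
  1: 6, 7
  2: (none)
  3: 7
  4: 5, 7

Step 2: Greedily match left vertices, then look for augmenting paths:
  Match 1 -- 6
  Match 3 -- 7
  Match 4 -- 5
  No augmenting path remains.

Step 3: Verify this is maximum:
  Matching size 3 = min(|L|, |R|) = min(4, 3), which is an upper bound, so this matching is maximum.

Maximum matching: {(1,6), (3,7), (4,5)}
Size: 3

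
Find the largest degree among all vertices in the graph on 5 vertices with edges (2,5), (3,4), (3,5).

Step 1: Count edges incident to each vertex:
  deg(1) = 0 (neighbors: none)
  deg(2) = 1 (neighbors: 5)
  deg(3) = 2 (neighbors: 4, 5)
  deg(4) = 1 (neighbors: 3)
  deg(5) = 2 (neighbors: 2, 3)

Step 2: Find maximum:
  max(0, 1, 2, 1, 2) = 2 (vertex 3)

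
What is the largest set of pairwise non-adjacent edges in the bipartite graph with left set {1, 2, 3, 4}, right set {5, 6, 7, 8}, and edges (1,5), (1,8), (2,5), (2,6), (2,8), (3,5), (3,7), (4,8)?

Step 1: List the neighbors of each left vertex:
  1: 5, 8
  2: 5, 6, 8
  3: 5, 7
  4: 8

Step 2: Greedily match left vertices, then look for augmenting paths:
  Match 1 -- 5
  Match 2 -- 6
  Match 3 -- 7
  Match 4 -- 8
  No augmenting path remains.

Step 3: Verify this is maximum:
  Matching size 4 = min(|L|, |R|) = min(4, 4), which is an upper bound, so this matching is maximum.

Maximum matching: {(1,5), (2,6), (3,7), (4,8)}
Size: 4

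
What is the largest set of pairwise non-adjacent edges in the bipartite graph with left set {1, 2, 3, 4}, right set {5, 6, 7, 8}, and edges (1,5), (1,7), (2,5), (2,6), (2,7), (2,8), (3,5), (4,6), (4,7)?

Step 1: List the neighbors of each left vertex:
  1: 5, 7
  2: 5, 6, 7, 8
  3: 5
  4: 6, 7

Step 2: Greedily match left vertices, then look for augmenting paths:
  Match 1 -- 7
  Match 2 -- 8
  Match 3 -- 5
  Match 4 -- 6
  No augmenting path remains.

Step 3: Verify this is maximum:
  Matching size 4 = min(|L|, |R|) = min(4, 4), which is an upper bound, so this matching is maximum.

Maximum matching: {(1,7), (2,8), (3,5), (4,6)}
Size: 4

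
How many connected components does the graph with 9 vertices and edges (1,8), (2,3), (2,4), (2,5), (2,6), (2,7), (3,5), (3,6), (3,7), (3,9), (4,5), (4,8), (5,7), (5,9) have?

Step 1: Build adjacency list from edges:
  1: 8
  2: 3, 4, 5, 6, 7
  3: 2, 5, 6, 7, 9
  4: 2, 5, 8
  5: 2, 3, 4, 7, 9
  6: 2, 3
  7: 2, 3, 5
  8: 1, 4
  9: 3, 5

Step 2: Run BFS/DFS from vertex 1:
  Visited: {1, 8, 4, 2, 5, 3, 6, 7, 9}
  Reached 9 of 9 vertices

Step 3: All 9 vertices reached from vertex 1, so the graph is connected.
Number of connected components: 1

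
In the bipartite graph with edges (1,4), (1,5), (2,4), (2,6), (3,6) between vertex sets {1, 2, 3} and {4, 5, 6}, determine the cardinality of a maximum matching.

Step 1: List the neighbors of each left vertex:
  1: 4, 5
  2: 4, 6
  3: 6

Step 2: Greedily match left vertices, then look for augmenting paths:
  Match 1 -- 5
  Match 2 -- 4
  Match 3 -- 6
  No augmenting path remains.

Step 3: Verify this is maximum:
  Matching size 3 = min(|L|, |R|) = min(3, 3), which is an upper bound, so this matching is maximum.

Maximum matching: {(1,5), (2,4), (3,6)}
Size: 3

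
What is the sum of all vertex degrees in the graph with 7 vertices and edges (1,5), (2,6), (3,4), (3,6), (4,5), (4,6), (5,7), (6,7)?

Step 1: Count edges incident to each vertex:
  deg(1) = 1 (neighbors: 5)
  deg(2) = 1 (neighbors: 6)
  deg(3) = 2 (neighbors: 4, 6)
  deg(4) = 3 (neighbors: 3, 5, 6)
  deg(5) = 3 (neighbors: 1, 4, 7)
  deg(6) = 4 (neighbors: 2, 3, 4, 7)
  deg(7) = 2 (neighbors: 5, 6)

Step 2: Sum all degrees:
  1 + 1 + 2 + 3 + 3 + 4 + 2 = 16

Verification: sum of degrees = 2 * |E| = 2 * 8 = 16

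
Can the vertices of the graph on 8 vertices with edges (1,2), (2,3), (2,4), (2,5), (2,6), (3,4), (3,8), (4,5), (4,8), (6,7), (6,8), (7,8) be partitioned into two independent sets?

Step 1: Attempt 2-coloring using BFS:
  Start at vertex 1, assign color 0
  Color vertex 2 with color 1 (neighbor of 1)
  Color vertex 3 with color 0 (neighbor of 2)
  Color vertex 4 with color 0 (neighbor of 2)
  Color vertex 5 with color 0 (neighbor of 2)
  Color vertex 6 with color 0 (neighbor of 2)

Step 2: Conflict found! Vertices 3 and 4 are adjacent but have the same color.
This means the graph contains an odd cycle.

The graph is NOT bipartite.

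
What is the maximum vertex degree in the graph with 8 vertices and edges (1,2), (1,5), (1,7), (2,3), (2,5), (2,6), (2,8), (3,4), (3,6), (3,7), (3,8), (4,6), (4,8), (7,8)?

Step 1: Count edges incident to each vertex:
  deg(1) = 3 (neighbors: 2, 5, 7)
  deg(2) = 5 (neighbors: 1, 3, 5, 6, 8)
  deg(3) = 5 (neighbors: 2, 4, 6, 7, 8)
  deg(4) = 3 (neighbors: 3, 6, 8)
  deg(5) = 2 (neighbors: 1, 2)
  deg(6) = 3 (neighbors: 2, 3, 4)
  deg(7) = 3 (neighbors: 1, 3, 8)
  deg(8) = 4 (neighbors: 2, 3, 4, 7)

Step 2: Find maximum:
  max(3, 5, 5, 3, 2, 3, 3, 4) = 5 (vertex 2)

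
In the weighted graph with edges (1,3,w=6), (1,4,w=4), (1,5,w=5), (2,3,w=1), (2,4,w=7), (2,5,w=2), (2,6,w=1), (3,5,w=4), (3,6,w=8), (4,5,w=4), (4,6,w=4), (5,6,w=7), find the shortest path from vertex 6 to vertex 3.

Step 1: Build adjacency list with weights:
  1: 3(w=6), 4(w=4), 5(w=5)
  2: 3(w=1), 4(w=7), 5(w=2), 6(w=1)
  3: 1(w=6), 2(w=1), 5(w=4), 6(w=8)
  4: 1(w=4), 2(w=7), 5(w=4), 6(w=4)
  5: 1(w=5), 2(w=2), 3(w=4), 4(w=4), 6(w=7)
  6: 2(w=1), 3(w=8), 4(w=4), 5(w=7)

Step 2: Apply Dijkstra's algorithm from vertex 6:
  Visit vertex 6 (distance=0)
    Update dist[2] = 1
    Update dist[3] = 8
    Update dist[4] = 4
    Update dist[5] = 7
  Visit vertex 2 (distance=1)
    Update dist[3] = 2
    Update dist[5] = 3
  Visit vertex 3 (distance=2)
    Update dist[1] = 8

Step 3: Shortest path: 6 -> 2 -> 3
Total weight: 1 + 1 = 2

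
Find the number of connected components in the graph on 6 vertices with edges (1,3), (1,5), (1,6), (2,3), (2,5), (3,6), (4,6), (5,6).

Step 1: Build adjacency list from edges:
  1: 3, 5, 6
  2: 3, 5
  3: 1, 2, 6
  4: 6
  5: 1, 2, 6
  6: 1, 3, 4, 5

Step 2: Run BFS/DFS from vertex 1:
  Visited: {1, 3, 5, 6, 2, 4}
  Reached 6 of 6 vertices

Step 3: All 6 vertices reached from vertex 1, so the graph is connected.
Number of connected components: 1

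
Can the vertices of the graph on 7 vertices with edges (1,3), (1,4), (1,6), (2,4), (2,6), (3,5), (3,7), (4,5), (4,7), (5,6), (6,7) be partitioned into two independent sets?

Step 1: Attempt 2-coloring using BFS:
  Start at vertex 1, assign color 0
  Color vertex 3 with color 1 (neighbor of 1)
  Color vertex 4 with color 1 (neighbor of 1)
  Color vertex 6 with color 1 (neighbor of 1)
  Color vertex 5 with color 0 (neighbor of 3)
  Color vertex 7 with color 0 (neighbor of 3)
  Color vertex 2 with color 0 (neighbor of 4)

Step 2: 2-coloring succeeded. No conflicts found.
  Set A (color 0): {1, 2, 5, 7}
  Set B (color 1): {3, 4, 6}

The graph is bipartite with partition {1, 2, 5, 7}, {3, 4, 6}.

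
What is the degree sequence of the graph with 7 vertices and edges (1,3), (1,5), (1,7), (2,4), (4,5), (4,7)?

Step 1: Count edges incident to each vertex:
  deg(1) = 3 (neighbors: 3, 5, 7)
  deg(2) = 1 (neighbors: 4)
  deg(3) = 1 (neighbors: 1)
  deg(4) = 3 (neighbors: 2, 5, 7)
  deg(5) = 2 (neighbors: 1, 4)
  deg(6) = 0 (neighbors: none)
  deg(7) = 2 (neighbors: 1, 4)

Step 2: Sort degrees in non-increasing order:
  Degrees: [3, 1, 1, 3, 2, 0, 2] -> sorted: [3, 3, 2, 2, 1, 1, 0]

Degree sequence: [3, 3, 2, 2, 1, 1, 0]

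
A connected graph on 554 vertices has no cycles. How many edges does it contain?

A tree on n vertices always has exactly n - 1 edges.
For n = 554: edges = 554 - 1 = 553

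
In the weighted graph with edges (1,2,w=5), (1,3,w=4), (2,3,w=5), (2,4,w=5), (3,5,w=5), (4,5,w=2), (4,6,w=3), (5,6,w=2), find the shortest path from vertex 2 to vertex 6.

Step 1: Build adjacency list with weights:
  1: 2(w=5), 3(w=4)
  2: 1(w=5), 3(w=5), 4(w=5)
  3: 1(w=4), 2(w=5), 5(w=5)
  4: 2(w=5), 5(w=2), 6(w=3)
  5: 3(w=5), 4(w=2), 6(w=2)
  6: 4(w=3), 5(w=2)

Step 2: Apply Dijkstra's algorithm from vertex 2:
  Visit vertex 2 (distance=0)
    Update dist[1] = 5
    Update dist[3] = 5
    Update dist[4] = 5
  Visit vertex 1 (distance=5)
  Visit vertex 3 (distance=5)
    Update dist[5] = 10
  Visit vertex 4 (distance=5)
    Update dist[5] = 7
    Update dist[6] = 8
  Visit vertex 5 (distance=7)
  Visit vertex 6 (distance=8)

Step 3: Shortest path: 2 -> 4 -> 6
Total weight: 5 + 3 = 8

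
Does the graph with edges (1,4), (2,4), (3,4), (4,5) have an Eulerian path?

Step 1: Find the degree of each vertex:
  deg(1) = 1
  deg(2) = 1
  deg(3) = 1
  deg(4) = 4
  deg(5) = 1

Step 2: Count vertices with odd degree:
  Odd-degree vertices: 1, 2, 3, 5 (4 total)

Step 3: Apply Euler's theorem:
  - Eulerian circuit exists iff graph is connected and all vertices have even degree
  - Eulerian path exists iff graph is connected and has 0 or 2 odd-degree vertices

Graph has 4 odd-degree vertices (need 0 or 2).
Neither Eulerian path nor Eulerian circuit exists.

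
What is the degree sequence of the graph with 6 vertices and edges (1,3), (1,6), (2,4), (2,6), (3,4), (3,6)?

Step 1: Count edges incident to each vertex:
  deg(1) = 2 (neighbors: 3, 6)
  deg(2) = 2 (neighbors: 4, 6)
  deg(3) = 3 (neighbors: 1, 4, 6)
  deg(4) = 2 (neighbors: 2, 3)
  deg(5) = 0 (neighbors: none)
  deg(6) = 3 (neighbors: 1, 2, 3)

Step 2: Sort degrees in non-increasing order:
  Degrees: [2, 2, 3, 2, 0, 3] -> sorted: [3, 3, 2, 2, 2, 0]

Degree sequence: [3, 3, 2, 2, 2, 0]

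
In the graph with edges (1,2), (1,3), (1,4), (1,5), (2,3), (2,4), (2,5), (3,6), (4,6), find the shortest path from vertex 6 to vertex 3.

Step 1: Build adjacency list:
  1: 2, 3, 4, 5
  2: 1, 3, 4, 5
  3: 1, 2, 6
  4: 1, 2, 6
  5: 1, 2
  6: 3, 4

Step 2: BFS from vertex 6 to find shortest path to 3:
  vertex 3 reached at distance 1

Step 3: Shortest path: 6 -> 3
Path length: 1 edge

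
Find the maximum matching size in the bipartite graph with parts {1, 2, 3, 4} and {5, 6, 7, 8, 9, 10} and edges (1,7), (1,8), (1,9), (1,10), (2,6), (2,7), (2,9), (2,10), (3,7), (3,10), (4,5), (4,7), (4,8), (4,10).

Step 1: List the neighbors of each left vertex:
  1: 7, 8, 9, 10
  2: 6, 7, 9, 10
  3: 7, 10
  4: 5, 7, 8, 10

Step 2: Greedily match left vertices, then look for augmenting paths:
  Match 1 -- 7
  Match 2 -- 6
  Match 3 -- 10
  Match 4 -- 5
  No augmenting path remains.

Step 3: Verify this is maximum:
  Matching size 4 = min(|L|, |R|) = min(4, 6), which is an upper bound, so this matching is maximum.

Maximum matching: {(1,7), (2,6), (3,10), (4,5)}
Size: 4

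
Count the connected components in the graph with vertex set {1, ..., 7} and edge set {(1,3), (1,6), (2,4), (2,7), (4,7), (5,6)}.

Step 1: Build adjacency list from edges:
  1: 3, 6
  2: 4, 7
  3: 1
  4: 2, 7
  5: 6
  6: 1, 5
  7: 2, 4

Step 2: Run BFS/DFS from vertex 1:
  Visited: {1, 3, 6, 5}
  Reached 4 of 7 vertices

Step 3: Only 4 of 7 vertices reached. Graph is disconnected.
Connected components: {1, 3, 5, 6}, {2, 4, 7}
Number of connected components: 2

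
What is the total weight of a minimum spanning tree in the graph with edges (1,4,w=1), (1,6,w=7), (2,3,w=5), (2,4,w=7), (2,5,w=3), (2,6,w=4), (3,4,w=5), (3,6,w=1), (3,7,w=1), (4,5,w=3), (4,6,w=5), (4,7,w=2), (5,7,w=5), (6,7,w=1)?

Apply Kruskal's algorithm (sort edges by weight, add if no cycle):

Sorted edges by weight:
  (1,4) w=1
  (3,6) w=1
  (3,7) w=1
  (6,7) w=1
  (4,7) w=2
  (2,5) w=3
  (4,5) w=3
  (2,6) w=4
  (2,3) w=5
  (3,4) w=5
  (4,6) w=5
  (5,7) w=5
  (1,6) w=7
  (2,4) w=7

Add edge (1,4) w=1 -- no cycle. Running total: 1
Add edge (3,6) w=1 -- no cycle. Running total: 2
Add edge (3,7) w=1 -- no cycle. Running total: 3
Skip edge (6,7) w=1 -- would create cycle
Add edge (4,7) w=2 -- no cycle. Running total: 5
Add edge (2,5) w=3 -- no cycle. Running total: 8
Add edge (4,5) w=3 -- no cycle. Running total: 11

MST edges: (1,4,w=1), (3,6,w=1), (3,7,w=1), (4,7,w=2), (2,5,w=3), (4,5,w=3)
Total MST weight: 1 + 1 + 1 + 2 + 3 + 3 = 11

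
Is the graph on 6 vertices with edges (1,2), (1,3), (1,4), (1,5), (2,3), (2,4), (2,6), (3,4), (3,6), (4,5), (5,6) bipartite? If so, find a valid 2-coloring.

Step 1: Attempt 2-coloring using BFS:
  Start at vertex 1, assign color 0
  Color vertex 2 with color 1 (neighbor of 1)
  Color vertex 3 with color 1 (neighbor of 1)
  Color vertex 4 with color 1 (neighbor of 1)
  Color vertex 5 with color 1 (neighbor of 1)

Step 2: Conflict found! Vertices 2 and 3 are adjacent but have the same color.
This means the graph contains an odd cycle.

The graph is NOT bipartite.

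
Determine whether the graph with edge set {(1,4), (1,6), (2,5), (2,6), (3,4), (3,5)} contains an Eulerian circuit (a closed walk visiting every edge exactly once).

Step 1: Find the degree of each vertex:
  deg(1) = 2
  deg(2) = 2
  deg(3) = 2
  deg(4) = 2
  deg(5) = 2
  deg(6) = 2

Step 2: Count vertices with odd degree:
  All vertices have even degree (0 odd-degree vertices)

Step 3: Apply Euler's theorem:
  - Eulerian circuit exists iff graph is connected and all vertices have even degree
  - Eulerian path exists iff graph is connected and has 0 or 2 odd-degree vertices

Graph is connected with 0 odd-degree vertices.
Both Eulerian circuit and Eulerian path exist.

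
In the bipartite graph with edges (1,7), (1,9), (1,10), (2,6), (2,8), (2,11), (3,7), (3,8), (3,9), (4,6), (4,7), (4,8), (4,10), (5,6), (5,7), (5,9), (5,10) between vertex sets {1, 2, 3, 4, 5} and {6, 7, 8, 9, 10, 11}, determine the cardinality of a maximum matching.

Step 1: List the neighbors of each left vertex:
  1: 7, 9, 10
  2: 6, 8, 11
  3: 7, 8, 9
  4: 6, 7, 8, 10
  5: 6, 7, 9, 10

Step 2: Greedily match left vertices, then look for augmenting paths:
  Match 1 -- 7
  Match 2 -- 6
  Match 3 -- 8
  Match 4 -- 10
  Match 5 -- 9
  No augmenting path remains.

Step 3: Verify this is maximum:
  Matching size 5 = min(|L|, |R|) = min(5, 6), which is an upper bound, so this matching is maximum.

Maximum matching: {(1,7), (2,6), (3,8), (4,10), (5,9)}
Size: 5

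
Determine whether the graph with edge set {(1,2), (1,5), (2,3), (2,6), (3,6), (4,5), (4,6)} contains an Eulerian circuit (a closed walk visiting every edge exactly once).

Step 1: Find the degree of each vertex:
  deg(1) = 2
  deg(2) = 3
  deg(3) = 2
  deg(4) = 2
  deg(5) = 2
  deg(6) = 3

Step 2: Count vertices with odd degree:
  Odd-degree vertices: 2, 6 (2 total)

Step 3: Apply Euler's theorem:
  - Eulerian circuit exists iff graph is connected and all vertices have even degree
  - Eulerian path exists iff graph is connected and has 0 or 2 odd-degree vertices

Graph is connected with exactly 2 odd-degree vertices (2, 6).
Eulerian path exists (starting and ending at the odd-degree vertices), but no Eulerian circuit.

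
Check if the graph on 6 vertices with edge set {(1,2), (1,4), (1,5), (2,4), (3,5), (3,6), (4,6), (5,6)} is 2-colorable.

Step 1: Attempt 2-coloring using BFS:
  Start at vertex 1, assign color 0
  Color vertex 2 with color 1 (neighbor of 1)
  Color vertex 4 with color 1 (neighbor of 1)
  Color vertex 5 with color 1 (neighbor of 1)

Step 2: Conflict found! Vertices 2 and 4 are adjacent but have the same color.
This means the graph contains an odd cycle.

The graph is NOT bipartite.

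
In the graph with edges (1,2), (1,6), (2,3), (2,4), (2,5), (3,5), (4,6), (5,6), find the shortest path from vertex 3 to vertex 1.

Step 1: Build adjacency list:
  1: 2, 6
  2: 1, 3, 4, 5
  3: 2, 5
  4: 2, 6
  5: 2, 3, 6
  6: 1, 4, 5

Step 2: BFS from vertex 3 to find shortest path to 1:
  vertex 2 reached at distance 1
  vertex 5 reached at distance 1
  vertex 1 reached at distance 2

Step 3: Shortest path: 3 -> 2 -> 1
Path length: 2 edges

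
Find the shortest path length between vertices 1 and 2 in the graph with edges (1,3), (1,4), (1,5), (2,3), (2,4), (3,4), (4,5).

Step 1: Build adjacency list:
  1: 3, 4, 5
  2: 3, 4
  3: 1, 2, 4
  4: 1, 2, 3, 5
  5: 1, 4

Step 2: BFS from vertex 1 to find shortest path to 2:
  vertex 3 reached at distance 1
  vertex 4 reached at distance 1
  vertex 5 reached at distance 1
  vertex 2 reached at distance 2

Step 3: Shortest path: 1 -> 4 -> 2
Path length: 2 edges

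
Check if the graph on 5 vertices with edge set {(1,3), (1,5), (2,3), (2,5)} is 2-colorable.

Step 1: Attempt 2-coloring using BFS:
  Start at vertex 1, assign color 0
  Color vertex 3 with color 1 (neighbor of 1)
  Color vertex 5 with color 1 (neighbor of 1)
  Color vertex 2 with color 0 (neighbor of 3)
  Start new component at vertex 4, assign color 0

Step 2: 2-coloring succeeded. No conflicts found.
  Set A (color 0): {1, 2, 4}
  Set B (color 1): {3, 5}

The graph is bipartite with partition {1, 2, 4}, {3, 5}.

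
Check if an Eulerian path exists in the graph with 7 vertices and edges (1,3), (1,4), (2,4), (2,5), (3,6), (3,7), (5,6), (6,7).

Step 1: Find the degree of each vertex:
  deg(1) = 2
  deg(2) = 2
  deg(3) = 3
  deg(4) = 2
  deg(5) = 2
  deg(6) = 3
  deg(7) = 2

Step 2: Count vertices with odd degree:
  Odd-degree vertices: 3, 6 (2 total)

Step 3: Apply Euler's theorem:
  - Eulerian circuit exists iff graph is connected and all vertices have even degree
  - Eulerian path exists iff graph is connected and has 0 or 2 odd-degree vertices

Graph is connected with exactly 2 odd-degree vertices (3, 6).
Eulerian path exists (starting and ending at the odd-degree vertices), but no Eulerian circuit.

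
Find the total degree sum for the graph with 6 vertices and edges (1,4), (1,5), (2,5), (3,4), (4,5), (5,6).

Step 1: Count edges incident to each vertex:
  deg(1) = 2 (neighbors: 4, 5)
  deg(2) = 1 (neighbors: 5)
  deg(3) = 1 (neighbors: 4)
  deg(4) = 3 (neighbors: 1, 3, 5)
  deg(5) = 4 (neighbors: 1, 2, 4, 6)
  deg(6) = 1 (neighbors: 5)

Step 2: Sum all degrees:
  2 + 1 + 1 + 3 + 4 + 1 = 12

Verification: sum of degrees = 2 * |E| = 2 * 6 = 12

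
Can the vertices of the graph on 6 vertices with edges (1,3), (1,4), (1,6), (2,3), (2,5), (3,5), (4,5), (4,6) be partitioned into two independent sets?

Step 1: Attempt 2-coloring using BFS:
  Start at vertex 1, assign color 0
  Color vertex 3 with color 1 (neighbor of 1)
  Color vertex 4 with color 1 (neighbor of 1)
  Color vertex 6 with color 1 (neighbor of 1)
  Color vertex 2 with color 0 (neighbor of 3)
  Color vertex 5 with color 0 (neighbor of 3)

Step 2: Conflict found! Vertices 4 and 6 are adjacent but have the same color.
This means the graph contains an odd cycle.

The graph is NOT bipartite.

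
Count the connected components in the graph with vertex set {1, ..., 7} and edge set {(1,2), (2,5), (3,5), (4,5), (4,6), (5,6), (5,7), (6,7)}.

Step 1: Build adjacency list from edges:
  1: 2
  2: 1, 5
  3: 5
  4: 5, 6
  5: 2, 3, 4, 6, 7
  6: 4, 5, 7
  7: 5, 6

Step 2: Run BFS/DFS from vertex 1:
  Visited: {1, 2, 5, 3, 4, 6, 7}
  Reached 7 of 7 vertices

Step 3: All 7 vertices reached from vertex 1, so the graph is connected.
Number of connected components: 1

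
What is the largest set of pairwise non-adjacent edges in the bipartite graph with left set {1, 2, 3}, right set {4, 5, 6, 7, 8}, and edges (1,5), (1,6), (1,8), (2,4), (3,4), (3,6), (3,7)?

Step 1: List the neighbors of each left vertex:
  1: 5, 6, 8
  2: 4
  3: 4, 6, 7

Step 2: Greedily match left vertices, then look for augmenting paths:
  Match 1 -- 5
  Match 2 -- 4
  Match 3 -- 6
  No augmenting path remains.

Step 3: Verify this is maximum:
  Matching size 3 = min(|L|, |R|) = min(3, 5), which is an upper bound, so this matching is maximum.

Maximum matching: {(1,5), (2,4), (3,6)}
Size: 3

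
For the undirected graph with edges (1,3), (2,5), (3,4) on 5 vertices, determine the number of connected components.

Step 1: Build adjacency list from edges:
  1: 3
  2: 5
  3: 1, 4
  4: 3
  5: 2

Step 2: Run BFS/DFS from vertex 1:
  Visited: {1, 3, 4}
  Reached 3 of 5 vertices

Step 3: Only 3 of 5 vertices reached. Graph is disconnected.
Connected components: {1, 3, 4}, {2, 5}
Number of connected components: 2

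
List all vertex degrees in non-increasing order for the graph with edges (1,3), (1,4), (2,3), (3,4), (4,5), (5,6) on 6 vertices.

Step 1: Count edges incident to each vertex:
  deg(1) = 2 (neighbors: 3, 4)
  deg(2) = 1 (neighbors: 3)
  deg(3) = 3 (neighbors: 1, 2, 4)
  deg(4) = 3 (neighbors: 1, 3, 5)
  deg(5) = 2 (neighbors: 4, 6)
  deg(6) = 1 (neighbors: 5)

Step 2: Sort degrees in non-increasing order:
  Degrees: [2, 1, 3, 3, 2, 1] -> sorted: [3, 3, 2, 2, 1, 1]

Degree sequence: [3, 3, 2, 2, 1, 1]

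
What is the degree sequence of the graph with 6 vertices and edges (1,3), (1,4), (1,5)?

Step 1: Count edges incident to each vertex:
  deg(1) = 3 (neighbors: 3, 4, 5)
  deg(2) = 0 (neighbors: none)
  deg(3) = 1 (neighbors: 1)
  deg(4) = 1 (neighbors: 1)
  deg(5) = 1 (neighbors: 1)
  deg(6) = 0 (neighbors: none)

Step 2: Sort degrees in non-increasing order:
  Degrees: [3, 0, 1, 1, 1, 0] -> sorted: [3, 1, 1, 1, 0, 0]

Degree sequence: [3, 1, 1, 1, 0, 0]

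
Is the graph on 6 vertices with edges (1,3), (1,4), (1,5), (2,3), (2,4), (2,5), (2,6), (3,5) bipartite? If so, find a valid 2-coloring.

Step 1: Attempt 2-coloring using BFS:
  Start at vertex 1, assign color 0
  Color vertex 3 with color 1 (neighbor of 1)
  Color vertex 4 with color 1 (neighbor of 1)
  Color vertex 5 with color 1 (neighbor of 1)
  Color vertex 2 with color 0 (neighbor of 3)

Step 2: Conflict found! Vertices 3 and 5 are adjacent but have the same color.
This means the graph contains an odd cycle.

The graph is NOT bipartite.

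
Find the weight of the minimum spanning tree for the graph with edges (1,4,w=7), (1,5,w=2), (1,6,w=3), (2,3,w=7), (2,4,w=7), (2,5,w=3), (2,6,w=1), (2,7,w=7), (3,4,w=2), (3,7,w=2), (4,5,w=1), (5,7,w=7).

Apply Kruskal's algorithm (sort edges by weight, add if no cycle):

Sorted edges by weight:
  (2,6) w=1
  (4,5) w=1
  (1,5) w=2
  (3,4) w=2
  (3,7) w=2
  (1,6) w=3
  (2,5) w=3
  (1,4) w=7
  (2,3) w=7
  (2,4) w=7
  (2,7) w=7
  (5,7) w=7

Add edge (2,6) w=1 -- no cycle. Running total: 1
Add edge (4,5) w=1 -- no cycle. Running total: 2
Add edge (1,5) w=2 -- no cycle. Running total: 4
Add edge (3,4) w=2 -- no cycle. Running total: 6
Add edge (3,7) w=2 -- no cycle. Running total: 8
Add edge (1,6) w=3 -- no cycle. Running total: 11

MST edges: (2,6,w=1), (4,5,w=1), (1,5,w=2), (3,4,w=2), (3,7,w=2), (1,6,w=3)
Total MST weight: 1 + 1 + 2 + 2 + 2 + 3 = 11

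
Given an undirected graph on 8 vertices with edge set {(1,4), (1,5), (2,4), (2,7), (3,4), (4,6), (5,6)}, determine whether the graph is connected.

Step 1: Build adjacency list from edges:
  1: 4, 5
  2: 4, 7
  3: 4
  4: 1, 2, 3, 6
  5: 1, 6
  6: 4, 5
  7: 2
  8: (none)

Step 2: Run BFS/DFS from vertex 1:
  Visited: {1, 4, 5, 2, 3, 6, 7}
  Reached 7 of 8 vertices

Step 3: Only 7 of 8 vertices reached. Graph is disconnected.
Connected components: {1, 2, 3, 4, 5, 6, 7}, {8}
Answer: No, the graph is not connected (2 components).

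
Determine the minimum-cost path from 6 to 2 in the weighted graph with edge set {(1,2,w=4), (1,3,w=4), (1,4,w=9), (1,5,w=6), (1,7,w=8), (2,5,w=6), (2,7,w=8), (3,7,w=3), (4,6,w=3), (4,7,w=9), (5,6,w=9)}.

Step 1: Build adjacency list with weights:
  1: 2(w=4), 3(w=4), 4(w=9), 5(w=6), 7(w=8)
  2: 1(w=4), 5(w=6), 7(w=8)
  3: 1(w=4), 7(w=3)
  4: 1(w=9), 6(w=3), 7(w=9)
  5: 1(w=6), 2(w=6), 6(w=9)
  6: 4(w=3), 5(w=9)
  7: 1(w=8), 2(w=8), 3(w=3), 4(w=9)

Step 2: Apply Dijkstra's algorithm from vertex 6:
  Visit vertex 6 (distance=0)
    Update dist[4] = 3
    Update dist[5] = 9
  Visit vertex 4 (distance=3)
    Update dist[1] = 12
    Update dist[7] = 12
  Visit vertex 5 (distance=9)
    Update dist[2] = 15
  Visit vertex 1 (distance=12)
    Update dist[3] = 16
  Visit vertex 7 (distance=12)
    Update dist[3] = 15
  Visit vertex 2 (distance=15)

Step 3: Shortest path: 6 -> 5 -> 2
Total weight: 9 + 6 = 15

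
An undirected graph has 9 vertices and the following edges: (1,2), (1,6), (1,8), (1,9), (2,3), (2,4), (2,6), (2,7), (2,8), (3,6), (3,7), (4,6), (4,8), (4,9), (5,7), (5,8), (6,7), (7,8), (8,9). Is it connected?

Step 1: Build adjacency list from edges:
  1: 2, 6, 8, 9
  2: 1, 3, 4, 6, 7, 8
  3: 2, 6, 7
  4: 2, 6, 8, 9
  5: 7, 8
  6: 1, 2, 3, 4, 7
  7: 2, 3, 5, 6, 8
  8: 1, 2, 4, 5, 7, 9
  9: 1, 4, 8

Step 2: Run BFS/DFS from vertex 1:
  Visited: {1, 2, 6, 8, 9, 3, 4, 7, 5}
  Reached 9 of 9 vertices

Step 3: All 9 vertices reached from vertex 1, so the graph is connected.
Answer: Yes, the graph is connected.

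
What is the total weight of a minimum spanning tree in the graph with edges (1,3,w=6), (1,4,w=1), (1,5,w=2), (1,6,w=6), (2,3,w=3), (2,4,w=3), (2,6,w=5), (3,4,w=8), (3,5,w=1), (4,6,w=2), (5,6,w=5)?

Apply Kruskal's algorithm (sort edges by weight, add if no cycle):

Sorted edges by weight:
  (1,4) w=1
  (3,5) w=1
  (1,5) w=2
  (4,6) w=2
  (2,4) w=3
  (2,3) w=3
  (2,6) w=5
  (5,6) w=5
  (1,3) w=6
  (1,6) w=6
  (3,4) w=8

Add edge (1,4) w=1 -- no cycle. Running total: 1
Add edge (3,5) w=1 -- no cycle. Running total: 2
Add edge (1,5) w=2 -- no cycle. Running total: 4
Add edge (4,6) w=2 -- no cycle. Running total: 6
Add edge (2,4) w=3 -- no cycle. Running total: 9

MST edges: (1,4,w=1), (3,5,w=1), (1,5,w=2), (4,6,w=2), (2,4,w=3)
Total MST weight: 1 + 1 + 2 + 2 + 3 = 9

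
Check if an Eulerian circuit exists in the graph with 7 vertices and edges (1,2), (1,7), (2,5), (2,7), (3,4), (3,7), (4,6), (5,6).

Step 1: Find the degree of each vertex:
  deg(1) = 2
  deg(2) = 3
  deg(3) = 2
  deg(4) = 2
  deg(5) = 2
  deg(6) = 2
  deg(7) = 3

Step 2: Count vertices with odd degree:
  Odd-degree vertices: 2, 7 (2 total)

Step 3: Apply Euler's theorem:
  - Eulerian circuit exists iff graph is connected and all vertices have even degree
  - Eulerian path exists iff graph is connected and has 0 or 2 odd-degree vertices

Graph is connected with exactly 2 odd-degree vertices (2, 7).
Eulerian path exists (starting and ending at the odd-degree vertices), but no Eulerian circuit.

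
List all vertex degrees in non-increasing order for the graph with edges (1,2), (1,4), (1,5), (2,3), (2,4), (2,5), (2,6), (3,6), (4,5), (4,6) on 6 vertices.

Step 1: Count edges incident to each vertex:
  deg(1) = 3 (neighbors: 2, 4, 5)
  deg(2) = 5 (neighbors: 1, 3, 4, 5, 6)
  deg(3) = 2 (neighbors: 2, 6)
  deg(4) = 4 (neighbors: 1, 2, 5, 6)
  deg(5) = 3 (neighbors: 1, 2, 4)
  deg(6) = 3 (neighbors: 2, 3, 4)

Step 2: Sort degrees in non-increasing order:
  Degrees: [3, 5, 2, 4, 3, 3] -> sorted: [5, 4, 3, 3, 3, 2]

Degree sequence: [5, 4, 3, 3, 3, 2]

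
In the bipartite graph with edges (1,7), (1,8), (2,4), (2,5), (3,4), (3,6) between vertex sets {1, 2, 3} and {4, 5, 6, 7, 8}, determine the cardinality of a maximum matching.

Step 1: List the neighbors of each left vertex:
  1: 7, 8
  2: 4, 5
  3: 4, 6

Step 2: Greedily match left vertices, then look for augmenting paths:
  Match 1 -- 7
  Match 2 -- 4
  Match 3 -- 6
  No augmenting path remains.

Step 3: Verify this is maximum:
  Matching size 3 = min(|L|, |R|) = min(3, 5), which is an upper bound, so this matching is maximum.

Maximum matching: {(1,7), (2,4), (3,6)}
Size: 3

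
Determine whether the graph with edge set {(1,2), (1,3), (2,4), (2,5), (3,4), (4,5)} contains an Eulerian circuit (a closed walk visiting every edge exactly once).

Step 1: Find the degree of each vertex:
  deg(1) = 2
  deg(2) = 3
  deg(3) = 2
  deg(4) = 3
  deg(5) = 2

Step 2: Count vertices with odd degree:
  Odd-degree vertices: 2, 4 (2 total)

Step 3: Apply Euler's theorem:
  - Eulerian circuit exists iff graph is connected and all vertices have even degree
  - Eulerian path exists iff graph is connected and has 0 or 2 odd-degree vertices

Graph is connected with exactly 2 odd-degree vertices (2, 4).
Eulerian path exists (starting and ending at the odd-degree vertices), but no Eulerian circuit.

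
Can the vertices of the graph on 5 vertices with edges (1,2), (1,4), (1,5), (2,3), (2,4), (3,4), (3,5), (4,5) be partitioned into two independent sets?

Step 1: Attempt 2-coloring using BFS:
  Start at vertex 1, assign color 0
  Color vertex 2 with color 1 (neighbor of 1)
  Color vertex 4 with color 1 (neighbor of 1)
  Color vertex 5 with color 1 (neighbor of 1)
  Color vertex 3 with color 0 (neighbor of 2)

Step 2: Conflict found! Vertices 2 and 4 are adjacent but have the same color.
This means the graph contains an odd cycle.

The graph is NOT bipartite.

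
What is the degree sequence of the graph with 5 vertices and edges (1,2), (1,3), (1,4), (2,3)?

Step 1: Count edges incident to each vertex:
  deg(1) = 3 (neighbors: 2, 3, 4)
  deg(2) = 2 (neighbors: 1, 3)
  deg(3) = 2 (neighbors: 1, 2)
  deg(4) = 1 (neighbors: 1)
  deg(5) = 0 (neighbors: none)

Step 2: Sort degrees in non-increasing order:
  Degrees: [3, 2, 2, 1, 0] -> sorted: [3, 2, 2, 1, 0]

Degree sequence: [3, 2, 2, 1, 0]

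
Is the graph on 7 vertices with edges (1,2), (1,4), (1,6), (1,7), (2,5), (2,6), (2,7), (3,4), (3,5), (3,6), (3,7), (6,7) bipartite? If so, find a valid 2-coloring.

Step 1: Attempt 2-coloring using BFS:
  Start at vertex 1, assign color 0
  Color vertex 2 with color 1 (neighbor of 1)
  Color vertex 4 with color 1 (neighbor of 1)
  Color vertex 6 with color 1 (neighbor of 1)
  Color vertex 7 with color 1 (neighbor of 1)
  Color vertex 5 with color 0 (neighbor of 2)

Step 2: Conflict found! Vertices 2 and 6 are adjacent but have the same color.
This means the graph contains an odd cycle.

The graph is NOT bipartite.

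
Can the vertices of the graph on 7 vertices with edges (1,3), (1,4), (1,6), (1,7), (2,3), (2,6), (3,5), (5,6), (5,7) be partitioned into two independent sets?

Step 1: Attempt 2-coloring using BFS:
  Start at vertex 1, assign color 0
  Color vertex 3 with color 1 (neighbor of 1)
  Color vertex 4 with color 1 (neighbor of 1)
  Color vertex 6 with color 1 (neighbor of 1)
  Color vertex 7 with color 1 (neighbor of 1)
  Color vertex 2 with color 0 (neighbor of 3)
  Color vertex 5 with color 0 (neighbor of 3)

Step 2: 2-coloring succeeded. No conflicts found.
  Set A (color 0): {1, 2, 5}
  Set B (color 1): {3, 4, 6, 7}

The graph is bipartite with partition {1, 2, 5}, {3, 4, 6, 7}.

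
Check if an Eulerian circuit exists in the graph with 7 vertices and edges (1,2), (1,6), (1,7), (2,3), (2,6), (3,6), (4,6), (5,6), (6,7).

Step 1: Find the degree of each vertex:
  deg(1) = 3
  deg(2) = 3
  deg(3) = 2
  deg(4) = 1
  deg(5) = 1
  deg(6) = 6
  deg(7) = 2

Step 2: Count vertices with odd degree:
  Odd-degree vertices: 1, 2, 4, 5 (4 total)

Step 3: Apply Euler's theorem:
  - Eulerian circuit exists iff graph is connected and all vertices have even degree
  - Eulerian path exists iff graph is connected and has 0 or 2 odd-degree vertices

Graph has 4 odd-degree vertices (need 0 or 2).
Neither Eulerian path nor Eulerian circuit exists.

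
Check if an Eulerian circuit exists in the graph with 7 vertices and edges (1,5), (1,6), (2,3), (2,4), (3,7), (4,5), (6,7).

Step 1: Find the degree of each vertex:
  deg(1) = 2
  deg(2) = 2
  deg(3) = 2
  deg(4) = 2
  deg(5) = 2
  deg(6) = 2
  deg(7) = 2

Step 2: Count vertices with odd degree:
  All vertices have even degree (0 odd-degree vertices)

Step 3: Apply Euler's theorem:
  - Eulerian circuit exists iff graph is connected and all vertices have even degree
  - Eulerian path exists iff graph is connected and has 0 or 2 odd-degree vertices

Graph is connected with 0 odd-degree vertices.
Both Eulerian circuit and Eulerian path exist.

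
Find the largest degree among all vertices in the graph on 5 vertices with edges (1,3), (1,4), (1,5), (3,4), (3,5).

Step 1: Count edges incident to each vertex:
  deg(1) = 3 (neighbors: 3, 4, 5)
  deg(2) = 0 (neighbors: none)
  deg(3) = 3 (neighbors: 1, 4, 5)
  deg(4) = 2 (neighbors: 1, 3)
  deg(5) = 2 (neighbors: 1, 3)

Step 2: Find maximum:
  max(3, 0, 3, 2, 2) = 3 (vertex 1)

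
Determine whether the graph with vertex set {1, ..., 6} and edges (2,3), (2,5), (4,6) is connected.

Step 1: Build adjacency list from edges:
  1: (none)
  2: 3, 5
  3: 2
  4: 6
  5: 2
  6: 4

Step 2: Run BFS/DFS from vertex 1:
  Visited: {1}
  Reached 1 of 6 vertices

Step 3: Only 1 of 6 vertices reached. Graph is disconnected.
Connected components: {1}, {2, 3, 5}, {4, 6}
Answer: No, the graph is not connected (3 components).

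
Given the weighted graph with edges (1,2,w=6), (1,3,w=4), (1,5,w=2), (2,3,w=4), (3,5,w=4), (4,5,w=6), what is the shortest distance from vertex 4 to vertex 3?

Step 1: Build adjacency list with weights:
  1: 2(w=6), 3(w=4), 5(w=2)
  2: 1(w=6), 3(w=4)
  3: 1(w=4), 2(w=4), 5(w=4)
  4: 5(w=6)
  5: 1(w=2), 3(w=4), 4(w=6)

Step 2: Apply Dijkstra's algorithm from vertex 4:
  Visit vertex 4 (distance=0)
    Update dist[5] = 6
  Visit vertex 5 (distance=6)
    Update dist[1] = 8
    Update dist[3] = 10
  Visit vertex 1 (distance=8)
    Update dist[2] = 14
  Visit vertex 3 (distance=10)

Step 3: Shortest path: 4 -> 5 -> 3
Total weight: 6 + 4 = 10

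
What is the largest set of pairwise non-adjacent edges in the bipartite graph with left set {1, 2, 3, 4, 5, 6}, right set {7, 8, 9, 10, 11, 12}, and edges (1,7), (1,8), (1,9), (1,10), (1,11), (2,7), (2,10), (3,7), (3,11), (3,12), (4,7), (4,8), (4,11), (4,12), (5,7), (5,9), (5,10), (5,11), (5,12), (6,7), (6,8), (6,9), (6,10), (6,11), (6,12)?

Step 1: List the neighbors of each left vertex:
  1: 7, 8, 9, 10, 11
  2: 7, 10
  3: 7, 11, 12
  4: 7, 8, 11, 12
  5: 7, 9, 10, 11, 12
  6: 7, 8, 9, 10, 11, 12

Step 2: Greedily match left vertices, then look for augmenting paths:
  Match 1 -- 7
  Match 2 -- 10
  Match 3 -- 11
  Match 4 -- 8
  Match 5 -- 9
  Match 6 -- 12
  No augmenting path remains.

Step 3: Verify this is maximum:
  Matching size 6 = min(|L|, |R|) = min(6, 6), which is an upper bound, so this matching is maximum.

Maximum matching: {(1,7), (2,10), (3,11), (4,8), (5,9), (6,12)}
Size: 6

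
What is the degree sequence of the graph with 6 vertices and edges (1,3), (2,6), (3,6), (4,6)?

Step 1: Count edges incident to each vertex:
  deg(1) = 1 (neighbors: 3)
  deg(2) = 1 (neighbors: 6)
  deg(3) = 2 (neighbors: 1, 6)
  deg(4) = 1 (neighbors: 6)
  deg(5) = 0 (neighbors: none)
  deg(6) = 3 (neighbors: 2, 3, 4)

Step 2: Sort degrees in non-increasing order:
  Degrees: [1, 1, 2, 1, 0, 3] -> sorted: [3, 2, 1, 1, 1, 0]

Degree sequence: [3, 2, 1, 1, 1, 0]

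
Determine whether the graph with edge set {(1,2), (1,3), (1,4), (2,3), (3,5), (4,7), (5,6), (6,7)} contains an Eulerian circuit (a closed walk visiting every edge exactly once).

Step 1: Find the degree of each vertex:
  deg(1) = 3
  deg(2) = 2
  deg(3) = 3
  deg(4) = 2
  deg(5) = 2
  deg(6) = 2
  deg(7) = 2

Step 2: Count vertices with odd degree:
  Odd-degree vertices: 1, 3 (2 total)

Step 3: Apply Euler's theorem:
  - Eulerian circuit exists iff graph is connected and all vertices have even degree
  - Eulerian path exists iff graph is connected and has 0 or 2 odd-degree vertices

Graph is connected with exactly 2 odd-degree vertices (1, 3).
Eulerian path exists (starting and ending at the odd-degree vertices), but no Eulerian circuit.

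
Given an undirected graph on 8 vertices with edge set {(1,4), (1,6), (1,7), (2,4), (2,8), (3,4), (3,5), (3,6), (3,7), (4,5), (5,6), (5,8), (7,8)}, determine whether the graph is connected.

Step 1: Build adjacency list from edges:
  1: 4, 6, 7
  2: 4, 8
  3: 4, 5, 6, 7
  4: 1, 2, 3, 5
  5: 3, 4, 6, 8
  6: 1, 3, 5
  7: 1, 3, 8
  8: 2, 5, 7

Step 2: Run BFS/DFS from vertex 1:
  Visited: {1, 4, 6, 7, 2, 3, 5, 8}
  Reached 8 of 8 vertices

Step 3: All 8 vertices reached from vertex 1, so the graph is connected.
Answer: Yes, the graph is connected.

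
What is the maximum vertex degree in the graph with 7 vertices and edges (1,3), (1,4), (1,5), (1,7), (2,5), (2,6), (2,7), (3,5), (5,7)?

Step 1: Count edges incident to each vertex:
  deg(1) = 4 (neighbors: 3, 4, 5, 7)
  deg(2) = 3 (neighbors: 5, 6, 7)
  deg(3) = 2 (neighbors: 1, 5)
  deg(4) = 1 (neighbors: 1)
  deg(5) = 4 (neighbors: 1, 2, 3, 7)
  deg(6) = 1 (neighbors: 2)
  deg(7) = 3 (neighbors: 1, 2, 5)

Step 2: Find maximum:
  max(4, 3, 2, 1, 4, 1, 3) = 4 (vertex 1)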